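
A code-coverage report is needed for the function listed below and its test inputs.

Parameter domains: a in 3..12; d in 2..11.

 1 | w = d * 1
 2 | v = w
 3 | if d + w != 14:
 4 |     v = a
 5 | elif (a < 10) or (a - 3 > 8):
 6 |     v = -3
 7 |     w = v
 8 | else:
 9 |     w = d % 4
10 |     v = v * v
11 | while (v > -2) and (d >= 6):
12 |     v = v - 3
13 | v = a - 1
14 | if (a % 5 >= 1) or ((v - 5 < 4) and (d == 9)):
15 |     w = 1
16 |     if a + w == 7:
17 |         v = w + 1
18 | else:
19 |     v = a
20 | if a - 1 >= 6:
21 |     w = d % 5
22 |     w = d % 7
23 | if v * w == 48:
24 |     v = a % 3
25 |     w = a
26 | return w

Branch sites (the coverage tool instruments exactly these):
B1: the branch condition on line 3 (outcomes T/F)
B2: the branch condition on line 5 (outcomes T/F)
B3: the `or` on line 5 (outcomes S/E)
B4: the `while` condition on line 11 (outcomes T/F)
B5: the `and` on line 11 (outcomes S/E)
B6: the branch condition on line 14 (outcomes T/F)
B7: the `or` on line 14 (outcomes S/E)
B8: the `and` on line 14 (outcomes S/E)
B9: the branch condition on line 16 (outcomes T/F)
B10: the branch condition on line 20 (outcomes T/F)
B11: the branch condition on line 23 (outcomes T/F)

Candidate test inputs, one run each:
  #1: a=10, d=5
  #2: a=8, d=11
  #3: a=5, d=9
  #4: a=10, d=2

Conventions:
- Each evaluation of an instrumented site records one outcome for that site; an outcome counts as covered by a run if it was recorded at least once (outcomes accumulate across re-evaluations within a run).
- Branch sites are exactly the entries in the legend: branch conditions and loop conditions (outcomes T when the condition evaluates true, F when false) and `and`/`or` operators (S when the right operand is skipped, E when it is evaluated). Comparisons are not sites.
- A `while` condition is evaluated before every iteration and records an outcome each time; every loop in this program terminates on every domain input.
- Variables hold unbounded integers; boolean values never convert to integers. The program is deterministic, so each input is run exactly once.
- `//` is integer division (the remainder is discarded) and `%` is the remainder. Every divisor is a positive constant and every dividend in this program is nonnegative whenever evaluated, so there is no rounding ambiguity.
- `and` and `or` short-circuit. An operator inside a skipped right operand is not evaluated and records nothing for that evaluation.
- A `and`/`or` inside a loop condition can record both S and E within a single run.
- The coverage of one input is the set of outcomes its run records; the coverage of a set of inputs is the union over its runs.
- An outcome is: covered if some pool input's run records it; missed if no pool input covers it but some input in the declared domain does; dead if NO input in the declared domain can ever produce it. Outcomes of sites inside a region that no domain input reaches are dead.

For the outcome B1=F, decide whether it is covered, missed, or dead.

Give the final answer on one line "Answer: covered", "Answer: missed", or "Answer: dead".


no pool input records B1=F
but domain input (a=3, d=7) does record it -> reachable, so missed
Answer: missed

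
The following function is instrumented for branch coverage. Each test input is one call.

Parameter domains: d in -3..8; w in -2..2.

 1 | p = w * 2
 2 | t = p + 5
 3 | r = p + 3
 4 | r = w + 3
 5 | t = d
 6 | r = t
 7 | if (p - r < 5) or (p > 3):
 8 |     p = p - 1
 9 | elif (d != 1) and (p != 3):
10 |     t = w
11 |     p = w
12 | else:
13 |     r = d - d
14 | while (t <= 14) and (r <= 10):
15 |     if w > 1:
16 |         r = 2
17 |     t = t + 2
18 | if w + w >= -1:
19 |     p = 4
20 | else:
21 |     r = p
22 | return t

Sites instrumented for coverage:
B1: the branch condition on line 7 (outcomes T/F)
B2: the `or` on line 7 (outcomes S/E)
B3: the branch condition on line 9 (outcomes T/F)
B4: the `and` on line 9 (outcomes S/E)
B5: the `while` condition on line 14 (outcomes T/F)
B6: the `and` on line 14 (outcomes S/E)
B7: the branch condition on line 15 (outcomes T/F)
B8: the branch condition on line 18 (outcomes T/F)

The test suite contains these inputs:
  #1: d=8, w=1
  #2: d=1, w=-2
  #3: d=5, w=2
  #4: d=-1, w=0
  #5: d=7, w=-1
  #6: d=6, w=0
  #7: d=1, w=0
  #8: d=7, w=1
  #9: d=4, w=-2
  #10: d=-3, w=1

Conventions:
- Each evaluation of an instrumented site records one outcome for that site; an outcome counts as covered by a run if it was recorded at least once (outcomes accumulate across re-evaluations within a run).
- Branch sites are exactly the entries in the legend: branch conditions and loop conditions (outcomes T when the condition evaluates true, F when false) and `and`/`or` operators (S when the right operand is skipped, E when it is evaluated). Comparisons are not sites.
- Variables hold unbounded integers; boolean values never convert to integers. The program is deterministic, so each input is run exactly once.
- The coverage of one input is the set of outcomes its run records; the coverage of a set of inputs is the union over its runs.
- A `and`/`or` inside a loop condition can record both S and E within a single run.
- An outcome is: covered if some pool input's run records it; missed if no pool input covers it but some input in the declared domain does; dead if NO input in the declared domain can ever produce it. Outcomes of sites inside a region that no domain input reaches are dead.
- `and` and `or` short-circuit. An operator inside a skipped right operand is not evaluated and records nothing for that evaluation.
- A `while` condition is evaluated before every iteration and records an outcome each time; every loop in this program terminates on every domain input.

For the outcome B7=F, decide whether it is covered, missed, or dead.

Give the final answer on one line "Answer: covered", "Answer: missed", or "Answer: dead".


B7=F is recorded by pool input(s) 1, 2, 4, 5, 6, 7, 8, 9, 10 -> covered
Answer: covered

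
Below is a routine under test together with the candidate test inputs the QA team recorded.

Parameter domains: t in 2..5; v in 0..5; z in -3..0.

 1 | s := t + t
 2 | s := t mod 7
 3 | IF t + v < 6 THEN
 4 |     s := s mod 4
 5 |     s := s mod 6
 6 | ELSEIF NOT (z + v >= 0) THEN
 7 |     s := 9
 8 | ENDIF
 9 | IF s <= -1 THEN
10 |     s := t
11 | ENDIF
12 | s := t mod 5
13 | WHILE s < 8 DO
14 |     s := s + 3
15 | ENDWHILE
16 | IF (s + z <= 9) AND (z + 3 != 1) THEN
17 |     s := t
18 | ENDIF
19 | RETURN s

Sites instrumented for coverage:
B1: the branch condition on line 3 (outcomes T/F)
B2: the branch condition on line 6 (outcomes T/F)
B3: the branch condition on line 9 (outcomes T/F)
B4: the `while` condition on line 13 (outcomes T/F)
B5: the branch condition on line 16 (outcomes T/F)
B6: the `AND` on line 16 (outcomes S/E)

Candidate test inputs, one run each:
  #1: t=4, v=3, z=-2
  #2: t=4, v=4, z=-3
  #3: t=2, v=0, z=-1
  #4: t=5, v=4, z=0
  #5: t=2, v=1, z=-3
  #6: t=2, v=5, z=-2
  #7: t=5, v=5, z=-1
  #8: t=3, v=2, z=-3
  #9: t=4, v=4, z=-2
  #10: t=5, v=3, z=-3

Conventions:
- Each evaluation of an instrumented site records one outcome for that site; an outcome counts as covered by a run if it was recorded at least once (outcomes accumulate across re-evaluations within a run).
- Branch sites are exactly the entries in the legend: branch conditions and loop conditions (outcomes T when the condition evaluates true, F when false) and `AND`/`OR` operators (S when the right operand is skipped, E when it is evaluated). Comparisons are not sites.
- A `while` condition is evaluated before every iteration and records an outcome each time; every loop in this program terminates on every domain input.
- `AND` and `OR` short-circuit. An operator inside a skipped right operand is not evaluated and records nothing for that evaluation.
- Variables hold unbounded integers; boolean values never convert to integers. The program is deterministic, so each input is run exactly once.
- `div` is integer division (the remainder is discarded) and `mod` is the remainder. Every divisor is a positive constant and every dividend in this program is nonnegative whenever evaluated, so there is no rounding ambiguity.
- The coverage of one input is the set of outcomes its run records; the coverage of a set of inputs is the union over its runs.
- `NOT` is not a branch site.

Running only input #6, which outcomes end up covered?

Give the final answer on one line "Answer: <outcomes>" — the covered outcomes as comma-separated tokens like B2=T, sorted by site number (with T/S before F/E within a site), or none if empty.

Simulating input #6 (t=2, v=5, z=-2) step by step:
  B1->F, B2->F, B3->F, B4->T, B4->T, B4->F, B6->E, B5->F
collecting distinct outcomes: B1=F, B2=F, B3=F, B4=T, B4=F, B5=F, B6=E

Answer: B1=F, B2=F, B3=F, B4=T, B4=F, B5=F, B6=E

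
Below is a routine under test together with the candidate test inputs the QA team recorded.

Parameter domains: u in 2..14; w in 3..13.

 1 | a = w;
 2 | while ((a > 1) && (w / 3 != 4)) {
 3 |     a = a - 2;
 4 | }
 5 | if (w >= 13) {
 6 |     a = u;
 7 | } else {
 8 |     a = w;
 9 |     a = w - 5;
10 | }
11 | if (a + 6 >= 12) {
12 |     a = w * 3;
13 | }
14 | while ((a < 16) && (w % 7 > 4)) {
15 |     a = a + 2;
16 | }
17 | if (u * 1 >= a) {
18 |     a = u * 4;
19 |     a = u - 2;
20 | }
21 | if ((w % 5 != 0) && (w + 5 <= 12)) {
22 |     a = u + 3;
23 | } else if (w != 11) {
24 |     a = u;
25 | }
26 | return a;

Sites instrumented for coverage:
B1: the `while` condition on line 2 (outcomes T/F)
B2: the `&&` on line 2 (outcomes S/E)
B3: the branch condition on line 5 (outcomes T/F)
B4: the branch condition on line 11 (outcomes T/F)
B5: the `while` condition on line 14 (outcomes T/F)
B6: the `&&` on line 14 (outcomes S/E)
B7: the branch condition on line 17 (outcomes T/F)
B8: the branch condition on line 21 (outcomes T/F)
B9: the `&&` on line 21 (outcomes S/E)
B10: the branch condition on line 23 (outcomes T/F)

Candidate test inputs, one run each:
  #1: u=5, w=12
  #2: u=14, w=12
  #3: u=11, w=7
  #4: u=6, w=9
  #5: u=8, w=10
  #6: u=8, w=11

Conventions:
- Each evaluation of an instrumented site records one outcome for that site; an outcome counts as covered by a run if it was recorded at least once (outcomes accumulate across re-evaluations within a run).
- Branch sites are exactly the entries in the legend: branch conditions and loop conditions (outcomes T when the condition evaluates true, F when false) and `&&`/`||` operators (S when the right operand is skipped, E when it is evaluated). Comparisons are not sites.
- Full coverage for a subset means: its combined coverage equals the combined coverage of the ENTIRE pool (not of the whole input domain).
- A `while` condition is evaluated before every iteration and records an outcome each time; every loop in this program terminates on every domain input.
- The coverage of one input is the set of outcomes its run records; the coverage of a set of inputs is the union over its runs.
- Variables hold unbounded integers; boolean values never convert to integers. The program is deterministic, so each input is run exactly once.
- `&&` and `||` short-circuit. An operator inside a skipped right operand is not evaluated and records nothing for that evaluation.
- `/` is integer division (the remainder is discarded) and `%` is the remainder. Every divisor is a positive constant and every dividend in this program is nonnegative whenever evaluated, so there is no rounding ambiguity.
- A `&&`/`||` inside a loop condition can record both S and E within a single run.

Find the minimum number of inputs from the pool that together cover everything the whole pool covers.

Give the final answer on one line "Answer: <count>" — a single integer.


run #1 (u=5, w=12) records B1=F, B2=E, B3=F, B4=T, B5=F, B6=S, B7=F, B8=F, B9=E, B10=T
run #2 (u=14, w=12) records B1=F, B2=E, B3=F, B4=T, B5=F, B6=S, B7=F, B8=F, B9=E, B10=T
run #3 (u=11, w=7) records B1=T, B1=F, B2=S, B2=E, B3=F, B4=F, B5=F, B6=E, B7=T, B8=T, B9=E
run #4 (u=6, w=9) records B1=T, B1=F, B2=S, B2=E, B3=F, B4=F, B5=F, B6=E, B7=T, B8=F, B9=E, B10=T
run #5 (u=8, w=10) records B1=T, B1=F, B2=S, B2=E, B3=F, B4=F, B5=F, B6=E, B7=T, B8=F, B9=S, B10=T
run #6 (u=8, w=11) records B1=T, B1=F, B2=S, B2=E, B3=F, B4=T, B5=F, B6=S, B7=F, B8=F, B9=E, B10=F
the full pool covers 18 outcomes: B1=T, B1=F, B2=S, B2=E, B3=F, B4=T, B4=F, B5=F, B6=S, B6=E, B7=T, B7=F, B8=T, B8=F, B9=S, B9=E, B10=T, B10=F
checked all size-1 subsets: none covers 18 outcomes (max 12/18)
checked all size-2 subsets: none covers 18 outcomes (max 17/18)
at size 3, {3, 5, 6} reaches all 18 outcomes; every lexicographically earlier size-3 subset fails
Answer: 3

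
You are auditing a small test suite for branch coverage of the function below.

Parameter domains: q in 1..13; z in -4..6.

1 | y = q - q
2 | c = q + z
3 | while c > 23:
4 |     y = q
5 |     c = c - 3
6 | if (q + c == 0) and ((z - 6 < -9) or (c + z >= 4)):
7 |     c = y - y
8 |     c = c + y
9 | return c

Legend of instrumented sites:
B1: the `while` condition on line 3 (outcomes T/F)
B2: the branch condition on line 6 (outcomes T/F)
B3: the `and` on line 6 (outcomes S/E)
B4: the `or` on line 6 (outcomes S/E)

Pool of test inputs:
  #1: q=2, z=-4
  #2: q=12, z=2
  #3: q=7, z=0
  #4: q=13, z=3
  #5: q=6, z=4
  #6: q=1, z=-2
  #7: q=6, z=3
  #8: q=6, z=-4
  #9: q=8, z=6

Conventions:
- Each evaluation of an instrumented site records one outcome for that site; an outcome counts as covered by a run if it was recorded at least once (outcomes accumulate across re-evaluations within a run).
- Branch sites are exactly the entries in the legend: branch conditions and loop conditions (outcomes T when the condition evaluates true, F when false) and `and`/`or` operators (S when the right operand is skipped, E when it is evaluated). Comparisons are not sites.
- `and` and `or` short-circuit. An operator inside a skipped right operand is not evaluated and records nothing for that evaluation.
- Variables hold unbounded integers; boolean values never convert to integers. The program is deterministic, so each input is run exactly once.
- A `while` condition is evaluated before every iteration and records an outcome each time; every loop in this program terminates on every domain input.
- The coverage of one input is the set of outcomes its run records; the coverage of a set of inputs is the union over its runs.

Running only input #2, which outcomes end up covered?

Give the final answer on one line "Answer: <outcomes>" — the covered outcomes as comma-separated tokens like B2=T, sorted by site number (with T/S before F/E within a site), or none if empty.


Running input #2 (q=12, z=2), event by event:
  B1->F, B3->S, B2->F
as a set, this run covers: B1=F, B2=F, B3=S
Answer: B1=F, B2=F, B3=S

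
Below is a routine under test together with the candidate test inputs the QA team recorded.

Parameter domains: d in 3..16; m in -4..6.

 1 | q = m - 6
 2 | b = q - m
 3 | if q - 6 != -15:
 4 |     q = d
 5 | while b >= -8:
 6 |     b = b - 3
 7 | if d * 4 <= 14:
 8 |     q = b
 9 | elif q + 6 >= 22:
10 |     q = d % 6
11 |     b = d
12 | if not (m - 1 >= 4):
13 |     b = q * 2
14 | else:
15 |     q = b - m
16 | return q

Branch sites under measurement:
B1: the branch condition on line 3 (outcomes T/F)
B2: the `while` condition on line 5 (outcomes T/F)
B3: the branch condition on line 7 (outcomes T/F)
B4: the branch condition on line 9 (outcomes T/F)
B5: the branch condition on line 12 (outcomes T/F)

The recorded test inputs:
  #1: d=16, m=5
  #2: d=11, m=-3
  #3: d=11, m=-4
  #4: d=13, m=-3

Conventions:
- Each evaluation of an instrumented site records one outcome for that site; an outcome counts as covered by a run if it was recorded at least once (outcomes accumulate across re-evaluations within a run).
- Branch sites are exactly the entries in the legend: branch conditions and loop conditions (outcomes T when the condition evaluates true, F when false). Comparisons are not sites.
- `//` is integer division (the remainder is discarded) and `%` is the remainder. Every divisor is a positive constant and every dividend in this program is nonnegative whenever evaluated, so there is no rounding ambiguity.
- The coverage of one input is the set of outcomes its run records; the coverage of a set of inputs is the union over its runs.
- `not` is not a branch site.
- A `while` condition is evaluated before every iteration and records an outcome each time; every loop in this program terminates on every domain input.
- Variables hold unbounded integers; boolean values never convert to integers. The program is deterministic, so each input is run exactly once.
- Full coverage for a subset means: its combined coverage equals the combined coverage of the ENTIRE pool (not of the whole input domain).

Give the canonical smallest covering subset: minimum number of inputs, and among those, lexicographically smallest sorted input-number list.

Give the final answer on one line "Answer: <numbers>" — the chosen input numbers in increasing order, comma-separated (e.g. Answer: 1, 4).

run #1 (d=16, m=5) records B1=T, B2=T, B2=F, B3=F, B4=T, B5=F
run #2 (d=11, m=-3) records B1=F, B2=T, B2=F, B3=F, B4=F, B5=T
run #3 (d=11, m=-4) records B1=T, B2=T, B2=F, B3=F, B4=F, B5=T
run #4 (d=13, m=-3) records B1=F, B2=T, B2=F, B3=F, B4=F, B5=T
pool-wide coverage (9 outcomes): B1=T, B1=F, B2=T, B2=F, B3=F, B4=T, B4=F, B5=T, B5=F
no size-1 subset reaches all 9 outcomes (best union: 6/9)
size 2: inputs {1, 2} cover all 9 outcomes, and no lexicographically smaller subset of this size does

Answer: 1, 2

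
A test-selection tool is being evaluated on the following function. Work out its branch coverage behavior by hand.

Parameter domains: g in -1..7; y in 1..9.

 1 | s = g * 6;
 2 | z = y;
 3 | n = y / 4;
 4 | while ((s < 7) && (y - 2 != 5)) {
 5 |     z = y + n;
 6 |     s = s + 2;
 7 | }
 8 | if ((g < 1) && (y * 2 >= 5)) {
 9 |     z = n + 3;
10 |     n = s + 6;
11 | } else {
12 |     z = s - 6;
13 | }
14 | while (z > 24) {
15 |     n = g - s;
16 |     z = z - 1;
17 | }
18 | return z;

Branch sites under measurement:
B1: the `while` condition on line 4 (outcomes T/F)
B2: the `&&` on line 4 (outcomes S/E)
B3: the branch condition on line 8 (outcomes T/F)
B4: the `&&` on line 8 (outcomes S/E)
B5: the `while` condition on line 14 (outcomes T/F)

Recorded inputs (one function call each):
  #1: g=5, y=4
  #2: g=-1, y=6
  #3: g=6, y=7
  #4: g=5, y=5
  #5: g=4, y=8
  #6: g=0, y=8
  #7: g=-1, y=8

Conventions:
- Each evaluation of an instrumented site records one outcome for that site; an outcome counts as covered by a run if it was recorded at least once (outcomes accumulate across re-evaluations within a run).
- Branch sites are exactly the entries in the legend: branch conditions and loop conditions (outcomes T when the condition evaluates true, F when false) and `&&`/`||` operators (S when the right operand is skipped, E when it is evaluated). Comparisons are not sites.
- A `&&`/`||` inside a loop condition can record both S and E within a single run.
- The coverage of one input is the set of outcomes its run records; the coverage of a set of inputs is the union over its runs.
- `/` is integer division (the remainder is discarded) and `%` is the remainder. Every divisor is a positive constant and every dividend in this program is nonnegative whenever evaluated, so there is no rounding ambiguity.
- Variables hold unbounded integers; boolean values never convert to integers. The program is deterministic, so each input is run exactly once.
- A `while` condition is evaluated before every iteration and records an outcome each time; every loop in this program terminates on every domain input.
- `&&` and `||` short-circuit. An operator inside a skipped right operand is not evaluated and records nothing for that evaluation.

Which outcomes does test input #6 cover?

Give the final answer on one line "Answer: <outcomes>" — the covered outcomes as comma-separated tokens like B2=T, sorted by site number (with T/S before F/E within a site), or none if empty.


Event log for input #6 (g=0, y=8):
  B2->E, B1->T, B2->E, B1->T, B2->E, B1->T, B2->E, B1->T, B2->S, B1->F
  B4->E, B3->T, B5->F
as a set, this run covers: B1=T, B1=F, B2=S, B2=E, B3=T, B4=E, B5=F
Answer: B1=T, B1=F, B2=S, B2=E, B3=T, B4=E, B5=F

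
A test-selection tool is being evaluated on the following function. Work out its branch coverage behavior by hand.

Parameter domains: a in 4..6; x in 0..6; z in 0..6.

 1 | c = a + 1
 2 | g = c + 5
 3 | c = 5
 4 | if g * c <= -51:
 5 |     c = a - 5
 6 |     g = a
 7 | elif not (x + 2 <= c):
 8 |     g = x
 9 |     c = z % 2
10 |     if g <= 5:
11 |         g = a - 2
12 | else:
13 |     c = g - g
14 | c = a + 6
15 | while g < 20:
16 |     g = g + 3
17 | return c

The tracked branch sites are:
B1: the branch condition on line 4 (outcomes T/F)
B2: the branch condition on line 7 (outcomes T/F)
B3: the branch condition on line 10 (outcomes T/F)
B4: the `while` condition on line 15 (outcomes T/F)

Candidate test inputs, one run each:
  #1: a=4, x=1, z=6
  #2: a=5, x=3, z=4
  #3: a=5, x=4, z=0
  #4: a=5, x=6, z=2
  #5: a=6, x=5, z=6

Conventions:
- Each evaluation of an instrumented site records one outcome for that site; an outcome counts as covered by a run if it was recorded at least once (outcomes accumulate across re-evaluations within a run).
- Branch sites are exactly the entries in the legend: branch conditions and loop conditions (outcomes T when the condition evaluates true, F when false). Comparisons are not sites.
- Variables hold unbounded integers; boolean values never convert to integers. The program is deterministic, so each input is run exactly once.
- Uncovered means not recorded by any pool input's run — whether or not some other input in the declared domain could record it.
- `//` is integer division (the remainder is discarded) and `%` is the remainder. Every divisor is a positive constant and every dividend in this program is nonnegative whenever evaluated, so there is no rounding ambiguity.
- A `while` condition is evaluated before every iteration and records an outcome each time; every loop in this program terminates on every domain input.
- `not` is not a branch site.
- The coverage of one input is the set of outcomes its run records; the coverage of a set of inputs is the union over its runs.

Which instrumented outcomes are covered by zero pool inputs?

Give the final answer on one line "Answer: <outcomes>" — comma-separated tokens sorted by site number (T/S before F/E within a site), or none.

run #1 (a=4, x=1, z=6) runs B1->F, B2->F, B4->T, B4->T, B4->T, B4->T, B4->F; records B1=F, B2=F, B4=T, B4=F
run #2 (a=5, x=3, z=4) runs B1->F, B2->F, B4->T, B4->T, B4->T, B4->F; records B1=F, B2=F, B4=T, B4=F
run #3 (a=5, x=4, z=0) runs B1->F, B2->T, B3->T, B4->T, B4->T, B4->T, B4->T, B4->T, B4->T, B4->F; records B1=F, B2=T, B3=T, B4=T, B4=F
run #4 (a=5, x=6, z=2) runs B1->F, B2->T, B3->F, B4->T, B4->T, B4->T, B4->T, B4->T, B4->F; records B1=F, B2=T, B3=F, B4=T, B4=F
run #5 (a=6, x=5, z=6) runs B1->F, B2->T, B3->T, B4->T, B4->T, B4->T, B4->T, B4->T, B4->T, B4->F; records B1=F, B2=T, B3=T, B4=T, B4=F
union over the pool: B1=F, B2=T, B2=F, B3=T, B3=F, B4=T, B4=F
uncovered (1 of 8): B1=T

Answer: B1=T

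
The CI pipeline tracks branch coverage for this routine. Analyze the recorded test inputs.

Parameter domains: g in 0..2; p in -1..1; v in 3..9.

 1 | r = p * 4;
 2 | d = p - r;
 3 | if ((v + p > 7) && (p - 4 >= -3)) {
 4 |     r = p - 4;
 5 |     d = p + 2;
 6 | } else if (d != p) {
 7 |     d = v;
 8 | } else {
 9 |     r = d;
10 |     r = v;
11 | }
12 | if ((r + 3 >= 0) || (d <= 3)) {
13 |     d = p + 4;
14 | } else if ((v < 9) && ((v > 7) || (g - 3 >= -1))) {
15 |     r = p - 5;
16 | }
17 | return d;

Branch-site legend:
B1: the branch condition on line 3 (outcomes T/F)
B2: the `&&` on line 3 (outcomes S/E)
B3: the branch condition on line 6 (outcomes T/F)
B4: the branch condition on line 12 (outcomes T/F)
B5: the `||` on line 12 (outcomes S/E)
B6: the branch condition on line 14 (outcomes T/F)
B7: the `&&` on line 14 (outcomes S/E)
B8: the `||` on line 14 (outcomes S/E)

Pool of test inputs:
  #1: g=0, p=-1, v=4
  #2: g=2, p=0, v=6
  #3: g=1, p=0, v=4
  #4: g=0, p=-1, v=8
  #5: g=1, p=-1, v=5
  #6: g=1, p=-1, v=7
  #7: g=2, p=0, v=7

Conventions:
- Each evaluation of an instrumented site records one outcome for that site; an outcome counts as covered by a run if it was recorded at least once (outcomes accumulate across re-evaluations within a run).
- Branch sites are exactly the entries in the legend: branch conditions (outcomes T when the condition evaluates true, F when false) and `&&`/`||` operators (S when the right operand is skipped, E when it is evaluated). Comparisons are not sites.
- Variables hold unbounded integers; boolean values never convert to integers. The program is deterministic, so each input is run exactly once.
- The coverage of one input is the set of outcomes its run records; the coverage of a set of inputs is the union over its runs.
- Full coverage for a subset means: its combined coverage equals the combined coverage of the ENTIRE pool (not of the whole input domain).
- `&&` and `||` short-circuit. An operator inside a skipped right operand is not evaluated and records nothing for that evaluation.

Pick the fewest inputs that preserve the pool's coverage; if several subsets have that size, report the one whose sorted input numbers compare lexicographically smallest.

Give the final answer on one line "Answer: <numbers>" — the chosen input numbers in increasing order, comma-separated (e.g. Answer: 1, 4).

test 1 (g=0, p=-1, v=4) fires B2->S, B1->F, B3->T, B5->E, B4->F, B7->E, B8->E, B6->F; hits B1=F, B2=S, B3=T, B4=F, B5=E, B6=F, B7=E, B8=E
test 2 (g=2, p=0, v=6) fires B2->S, B1->F, B3->F, B5->S, B4->T; hits B1=F, B2=S, B3=F, B4=T, B5=S
test 3 (g=1, p=0, v=4) fires B2->S, B1->F, B3->F, B5->S, B4->T; hits B1=F, B2=S, B3=F, B4=T, B5=S
test 4 (g=0, p=-1, v=8) fires B2->S, B1->F, B3->T, B5->E, B4->F, B7->E, B8->S, B6->T; hits B1=F, B2=S, B3=T, B4=F, B5=E, B6=T, B7=E, B8=S
test 5 (g=1, p=-1, v=5) fires B2->S, B1->F, B3->T, B5->E, B4->F, B7->E, B8->E, B6->F; hits B1=F, B2=S, B3=T, B4=F, B5=E, B6=F, B7=E, B8=E
test 6 (g=1, p=-1, v=7) fires B2->S, B1->F, B3->T, B5->E, B4->F, B7->E, B8->E, B6->F; hits B1=F, B2=S, B3=T, B4=F, B5=E, B6=F, B7=E, B8=E
test 7 (g=2, p=0, v=7) fires B2->S, B1->F, B3->F, B5->S, B4->T; hits B1=F, B2=S, B3=F, B4=T, B5=S
together the pool reaches 13 outcomes: B1=F, B2=S, B3=T, B3=F, B4=T, B4=F, B5=S, B5=E, B6=T, B6=F, B7=E, B8=S, B8=E
checked all size-1 subsets: none covers 13 outcomes (max 8/13)
checked all size-2 subsets: none covers 13 outcomes (max 11/13)
at size 3, {1, 2, 4} reaches all 13 outcomes; every lexicographically earlier size-3 subset fails

Answer: 1, 2, 4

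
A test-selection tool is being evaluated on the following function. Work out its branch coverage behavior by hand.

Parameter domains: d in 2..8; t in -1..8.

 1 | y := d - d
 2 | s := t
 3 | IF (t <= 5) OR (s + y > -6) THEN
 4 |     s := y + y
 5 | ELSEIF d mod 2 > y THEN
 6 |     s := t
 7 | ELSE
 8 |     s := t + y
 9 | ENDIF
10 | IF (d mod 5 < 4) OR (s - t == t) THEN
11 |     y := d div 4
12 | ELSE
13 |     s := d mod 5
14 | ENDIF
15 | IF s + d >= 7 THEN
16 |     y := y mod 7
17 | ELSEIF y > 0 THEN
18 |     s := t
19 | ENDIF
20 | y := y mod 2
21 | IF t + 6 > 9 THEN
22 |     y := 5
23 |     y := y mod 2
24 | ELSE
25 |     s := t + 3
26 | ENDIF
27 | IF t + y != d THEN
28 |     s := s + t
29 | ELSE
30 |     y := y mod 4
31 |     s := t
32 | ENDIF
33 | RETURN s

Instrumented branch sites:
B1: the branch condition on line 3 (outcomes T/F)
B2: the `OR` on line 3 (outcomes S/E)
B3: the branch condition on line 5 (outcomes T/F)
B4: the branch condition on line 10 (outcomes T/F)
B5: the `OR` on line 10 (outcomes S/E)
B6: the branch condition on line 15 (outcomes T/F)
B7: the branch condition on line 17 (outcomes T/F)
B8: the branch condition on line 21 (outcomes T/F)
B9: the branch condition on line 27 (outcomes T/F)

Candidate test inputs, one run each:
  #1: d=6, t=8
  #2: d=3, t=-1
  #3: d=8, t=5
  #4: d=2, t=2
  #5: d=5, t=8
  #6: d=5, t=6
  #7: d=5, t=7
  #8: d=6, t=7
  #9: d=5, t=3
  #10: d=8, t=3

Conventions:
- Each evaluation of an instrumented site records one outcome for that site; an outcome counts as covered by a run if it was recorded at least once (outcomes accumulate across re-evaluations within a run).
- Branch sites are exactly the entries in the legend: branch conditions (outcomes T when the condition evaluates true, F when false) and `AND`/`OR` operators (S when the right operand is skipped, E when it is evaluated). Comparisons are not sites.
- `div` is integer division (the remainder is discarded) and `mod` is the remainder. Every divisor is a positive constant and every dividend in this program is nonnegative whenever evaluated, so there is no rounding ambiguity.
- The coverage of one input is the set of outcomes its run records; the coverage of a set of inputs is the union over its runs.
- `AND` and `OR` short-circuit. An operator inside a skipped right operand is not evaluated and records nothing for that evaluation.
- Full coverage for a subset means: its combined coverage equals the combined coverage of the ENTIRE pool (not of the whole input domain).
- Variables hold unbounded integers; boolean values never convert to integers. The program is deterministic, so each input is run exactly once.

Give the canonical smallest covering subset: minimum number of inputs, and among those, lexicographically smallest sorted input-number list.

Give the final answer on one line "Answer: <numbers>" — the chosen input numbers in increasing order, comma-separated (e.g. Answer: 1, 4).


test 1 (d=6, t=8) hits B1=T, B2=E, B4=T, B5=S, B6=F, B7=T, B8=T, B9=T
test 2 (d=3, t=-1) hits B1=T, B2=S, B4=T, B5=S, B6=F, B7=F, B8=F, B9=T
test 3 (d=8, t=5) hits B1=T, B2=S, B4=T, B5=S, B6=T, B8=T, B9=T
test 4 (d=2, t=2) hits B1=T, B2=S, B4=T, B5=S, B6=F, B7=F, B8=F, B9=F
test 5 (d=5, t=8) hits B1=T, B2=E, B4=T, B5=S, B6=F, B7=T, B8=T, B9=T
test 6 (d=5, t=6) hits B1=T, B2=E, B4=T, B5=S, B6=F, B7=T, B8=T, B9=T
test 7 (d=5, t=7) hits B1=T, B2=E, B4=T, B5=S, B6=F, B7=T, B8=T, B9=T
test 8 (d=6, t=7) hits B1=T, B2=E, B4=T, B5=S, B6=F, B7=T, B8=T, B9=T
test 9 (d=5, t=3) hits B1=T, B2=S, B4=T, B5=S, B6=F, B7=T, B8=F, B9=T
test 10 (d=8, t=3) hits B1=T, B2=S, B4=T, B5=S, B6=T, B8=F, B9=T
the full pool covers 13 outcomes: B1=T, B2=S, B2=E, B4=T, B5=S, B6=T, B6=F, B7=T, B7=F, B8=T, B8=F, B9=T, B9=F
checked all size-1 subsets: none covers 13 outcomes (max 8/13)
checked all size-2 subsets: none covers 13 outcomes (max 12/13)
inputs {1, 3, 4} (size 3) cover everything; no size-3 subset with a lexicographically smaller index list covers all 13
Answer: 1, 3, 4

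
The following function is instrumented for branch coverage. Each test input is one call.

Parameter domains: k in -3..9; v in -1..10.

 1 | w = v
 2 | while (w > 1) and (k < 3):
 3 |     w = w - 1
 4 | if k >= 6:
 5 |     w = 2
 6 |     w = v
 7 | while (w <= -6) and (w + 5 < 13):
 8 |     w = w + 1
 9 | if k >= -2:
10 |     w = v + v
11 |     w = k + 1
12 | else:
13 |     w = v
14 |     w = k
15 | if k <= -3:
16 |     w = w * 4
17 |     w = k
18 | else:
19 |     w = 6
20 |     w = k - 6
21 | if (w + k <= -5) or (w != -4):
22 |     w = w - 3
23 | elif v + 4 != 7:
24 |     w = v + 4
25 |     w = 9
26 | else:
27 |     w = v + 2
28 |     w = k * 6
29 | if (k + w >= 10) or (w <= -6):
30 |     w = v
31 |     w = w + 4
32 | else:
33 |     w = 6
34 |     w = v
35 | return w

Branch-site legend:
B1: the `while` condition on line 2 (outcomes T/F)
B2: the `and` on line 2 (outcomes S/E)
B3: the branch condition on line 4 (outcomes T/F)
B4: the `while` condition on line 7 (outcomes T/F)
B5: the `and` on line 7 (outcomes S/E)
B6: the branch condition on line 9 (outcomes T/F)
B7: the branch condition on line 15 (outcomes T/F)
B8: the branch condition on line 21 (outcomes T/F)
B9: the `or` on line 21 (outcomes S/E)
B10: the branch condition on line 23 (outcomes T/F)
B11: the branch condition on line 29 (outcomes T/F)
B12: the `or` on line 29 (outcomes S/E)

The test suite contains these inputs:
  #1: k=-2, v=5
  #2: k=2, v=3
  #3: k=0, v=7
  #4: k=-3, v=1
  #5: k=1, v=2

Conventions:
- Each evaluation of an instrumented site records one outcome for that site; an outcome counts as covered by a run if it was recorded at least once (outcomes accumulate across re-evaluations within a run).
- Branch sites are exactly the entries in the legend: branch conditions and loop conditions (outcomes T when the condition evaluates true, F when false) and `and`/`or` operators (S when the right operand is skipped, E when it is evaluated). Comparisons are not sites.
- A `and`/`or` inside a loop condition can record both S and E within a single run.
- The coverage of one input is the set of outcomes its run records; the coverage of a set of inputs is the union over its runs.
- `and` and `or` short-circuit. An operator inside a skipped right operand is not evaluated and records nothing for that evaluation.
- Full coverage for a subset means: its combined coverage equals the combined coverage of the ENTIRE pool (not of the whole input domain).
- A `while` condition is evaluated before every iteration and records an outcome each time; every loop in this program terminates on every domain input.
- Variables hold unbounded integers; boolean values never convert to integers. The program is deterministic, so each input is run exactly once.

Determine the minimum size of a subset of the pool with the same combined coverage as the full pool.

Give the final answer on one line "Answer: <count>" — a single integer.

input #1 (k=-2, v=5): events B2->E, B1->T, B2->E, B1->T, B2->E, B1->T, B2->E, B1->T, B2->S, B1->F, B3->F, B5->S, B4->F, B6->T, ...; covers B1=T, B1=F, B2=S, B2=E, B3=F, B4=F, B5=S, B6=T, B7=F, B8=T, B9=S, B11=T, B12=E
input #2 (k=2, v=3): events B2->E, B1->T, B2->E, B1->T, B2->S, B1->F, B3->F, B5->S, B4->F, B6->T, B7->F, B9->E, B8->F, B10->F, ...; covers B1=T, B1=F, B2=S, B2=E, B3=F, B4=F, B5=S, B6=T, B7=F, B8=F, B9=E, B10=F, B11=T, B12=S
input #3 (k=0, v=7): events B2->E, B1->T, B2->E, B1->T, B2->E, B1->T, B2->E, B1->T, B2->E, B1->T, B2->E, B1->T, B2->S, B1->F, ...; covers B1=T, B1=F, B2=S, B2=E, B3=F, B4=F, B5=S, B6=T, B7=F, B8=T, B9=S, B11=T, B12=E
input #4 (k=-3, v=1): events B2->S, B1->F, B3->F, B5->S, B4->F, B6->F, B7->T, B9->S, B8->T, B12->E, B11->T; covers B1=F, B2=S, B3=F, B4=F, B5=S, B6=F, B7=T, B8=T, B9=S, B11=T, B12=E
input #5 (k=1, v=2): events B2->E, B1->T, B2->S, B1->F, B3->F, B5->S, B4->F, B6->T, B7->F, B9->E, B8->T, B12->E, B11->T; covers B1=T, B1=F, B2=S, B2=E, B3=F, B4=F, B5=S, B6=T, B7=F, B8=T, B9=E, B11=T, B12=E
the full pool covers 19 outcomes: B1=T, B1=F, B2=S, B2=E, B3=F, B4=F, B5=S, B6=T, B6=F, B7=T, B7=F, B8=T, B8=F, B9=S, B9=E, B10=F, B11=T, B12=S, B12=E
every size-1 subset falls short of the 19 outcomes (best: 14/19)
at size 2, {2, 4} reaches all 19 outcomes; every lexicographically earlier size-2 subset fails

Answer: 2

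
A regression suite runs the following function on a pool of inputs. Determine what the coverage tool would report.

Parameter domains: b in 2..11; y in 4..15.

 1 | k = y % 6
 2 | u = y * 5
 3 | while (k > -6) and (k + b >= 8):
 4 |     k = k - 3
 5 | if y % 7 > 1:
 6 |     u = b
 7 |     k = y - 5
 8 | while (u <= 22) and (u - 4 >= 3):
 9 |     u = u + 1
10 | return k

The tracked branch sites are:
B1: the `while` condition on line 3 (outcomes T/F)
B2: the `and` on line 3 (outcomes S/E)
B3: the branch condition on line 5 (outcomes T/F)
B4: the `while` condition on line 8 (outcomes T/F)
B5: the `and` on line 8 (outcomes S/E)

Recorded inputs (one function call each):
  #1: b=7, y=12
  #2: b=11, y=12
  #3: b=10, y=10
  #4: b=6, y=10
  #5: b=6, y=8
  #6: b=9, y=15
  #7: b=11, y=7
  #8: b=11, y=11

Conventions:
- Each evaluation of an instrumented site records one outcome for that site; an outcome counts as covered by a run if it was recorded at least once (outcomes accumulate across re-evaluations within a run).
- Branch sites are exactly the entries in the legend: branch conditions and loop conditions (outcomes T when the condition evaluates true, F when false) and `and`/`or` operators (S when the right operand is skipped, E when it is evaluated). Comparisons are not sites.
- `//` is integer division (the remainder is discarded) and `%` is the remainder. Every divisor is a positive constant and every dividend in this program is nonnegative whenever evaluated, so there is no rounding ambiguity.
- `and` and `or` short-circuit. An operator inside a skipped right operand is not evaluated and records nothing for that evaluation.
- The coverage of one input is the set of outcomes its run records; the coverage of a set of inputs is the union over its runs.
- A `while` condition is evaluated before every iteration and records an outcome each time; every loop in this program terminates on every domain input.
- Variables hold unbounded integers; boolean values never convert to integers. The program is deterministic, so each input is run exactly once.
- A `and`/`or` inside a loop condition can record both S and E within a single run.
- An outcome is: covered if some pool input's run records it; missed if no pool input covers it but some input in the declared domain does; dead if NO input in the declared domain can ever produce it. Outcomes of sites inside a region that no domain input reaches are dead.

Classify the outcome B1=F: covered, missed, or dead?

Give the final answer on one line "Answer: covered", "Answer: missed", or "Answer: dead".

B1=F is recorded by pool input(s) 1, 2, 3, 4, 5, 6, 7, 8 -> covered

Answer: covered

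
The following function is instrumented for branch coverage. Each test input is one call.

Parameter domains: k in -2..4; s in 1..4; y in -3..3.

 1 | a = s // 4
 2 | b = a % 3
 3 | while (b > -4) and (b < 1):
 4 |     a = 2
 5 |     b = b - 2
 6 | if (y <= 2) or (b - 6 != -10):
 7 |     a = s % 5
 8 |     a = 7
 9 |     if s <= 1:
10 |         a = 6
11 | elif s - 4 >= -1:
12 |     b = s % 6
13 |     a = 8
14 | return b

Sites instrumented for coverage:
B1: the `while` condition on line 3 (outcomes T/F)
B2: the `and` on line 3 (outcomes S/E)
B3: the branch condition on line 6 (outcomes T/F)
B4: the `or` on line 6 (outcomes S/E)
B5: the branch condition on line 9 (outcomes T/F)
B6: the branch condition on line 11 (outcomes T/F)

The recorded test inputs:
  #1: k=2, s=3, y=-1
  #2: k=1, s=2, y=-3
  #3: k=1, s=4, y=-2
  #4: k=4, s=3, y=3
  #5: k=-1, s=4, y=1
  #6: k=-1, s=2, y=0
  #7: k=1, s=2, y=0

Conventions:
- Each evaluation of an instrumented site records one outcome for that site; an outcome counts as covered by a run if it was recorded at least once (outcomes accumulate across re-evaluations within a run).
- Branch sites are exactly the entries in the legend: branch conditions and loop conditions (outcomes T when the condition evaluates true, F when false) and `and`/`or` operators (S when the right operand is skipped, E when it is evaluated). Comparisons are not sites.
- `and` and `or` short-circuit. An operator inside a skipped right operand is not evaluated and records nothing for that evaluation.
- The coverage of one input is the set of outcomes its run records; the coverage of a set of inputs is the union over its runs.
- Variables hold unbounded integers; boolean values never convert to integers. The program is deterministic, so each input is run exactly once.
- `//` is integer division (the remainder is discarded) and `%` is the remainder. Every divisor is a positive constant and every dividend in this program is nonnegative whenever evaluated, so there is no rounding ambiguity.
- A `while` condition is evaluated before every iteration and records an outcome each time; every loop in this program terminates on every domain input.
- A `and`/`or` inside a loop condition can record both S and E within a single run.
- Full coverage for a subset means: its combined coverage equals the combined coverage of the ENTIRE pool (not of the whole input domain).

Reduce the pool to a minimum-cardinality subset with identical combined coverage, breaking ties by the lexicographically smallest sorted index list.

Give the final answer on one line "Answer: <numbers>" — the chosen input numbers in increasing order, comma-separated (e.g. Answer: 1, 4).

test 1 (k=2, s=3, y=-1) fires B2->E, B1->T, B2->E, B1->T, B2->S, B1->F, B4->S, B3->T, B5->F; hits B1=T, B1=F, B2=S, B2=E, B3=T, B4=S, B5=F
test 2 (k=1, s=2, y=-3) fires B2->E, B1->T, B2->E, B1->T, B2->S, B1->F, B4->S, B3->T, B5->F; hits B1=T, B1=F, B2=S, B2=E, B3=T, B4=S, B5=F
test 3 (k=1, s=4, y=-2) fires B2->E, B1->F, B4->S, B3->T, B5->F; hits B1=F, B2=E, B3=T, B4=S, B5=F
test 4 (k=4, s=3, y=3) fires B2->E, B1->T, B2->E, B1->T, B2->S, B1->F, B4->E, B3->F, B6->T; hits B1=T, B1=F, B2=S, B2=E, B3=F, B4=E, B6=T
test 5 (k=-1, s=4, y=1) fires B2->E, B1->F, B4->S, B3->T, B5->F; hits B1=F, B2=E, B3=T, B4=S, B5=F
test 6 (k=-1, s=2, y=0) fires B2->E, B1->T, B2->E, B1->T, B2->S, B1->F, B4->S, B3->T, B5->F; hits B1=T, B1=F, B2=S, B2=E, B3=T, B4=S, B5=F
test 7 (k=1, s=2, y=0) fires B2->E, B1->T, B2->E, B1->T, B2->S, B1->F, B4->S, B3->T, B5->F; hits B1=T, B1=F, B2=S, B2=E, B3=T, B4=S, B5=F
the full pool covers 10 outcomes: B1=T, B1=F, B2=S, B2=E, B3=T, B3=F, B4=S, B4=E, B5=F, B6=T
no size-1 subset reaches all 10 outcomes (best union: 7/10)
inputs {1, 4} (size 2) cover everything; no size-2 subset with a lexicographically smaller index list covers all 10

Answer: 1, 4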